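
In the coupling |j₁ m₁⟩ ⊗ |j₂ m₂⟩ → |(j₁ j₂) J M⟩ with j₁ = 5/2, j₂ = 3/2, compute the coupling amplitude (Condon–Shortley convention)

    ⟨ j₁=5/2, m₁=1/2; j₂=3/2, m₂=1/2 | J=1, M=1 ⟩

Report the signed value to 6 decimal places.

√[3·3!2!0!/6! · 3!2!2!1!2!0!] = √(12/5)
  +(−1)^2/∏(2,1,0,0,2,0)! = 1/4  (running 1/4)
⟨..|..⟩ = √(12/5)·(1/4) = +0.387298

+0.387298  (= +√(3/20))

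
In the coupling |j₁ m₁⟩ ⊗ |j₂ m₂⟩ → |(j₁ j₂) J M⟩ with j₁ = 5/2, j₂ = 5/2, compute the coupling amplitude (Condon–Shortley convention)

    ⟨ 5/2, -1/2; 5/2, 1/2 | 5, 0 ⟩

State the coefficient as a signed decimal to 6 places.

√[11·0!5!5!/11! · 2!3!3!2!5!5!] = √(57600/7)
  +(−1)^0/∏(0,0,3,3,2,2)! = 1/144  (running 1/144)
⟨..|..⟩ = √(57600/7)·(1/144) = +0.629941

+√(25/63) = +0.629941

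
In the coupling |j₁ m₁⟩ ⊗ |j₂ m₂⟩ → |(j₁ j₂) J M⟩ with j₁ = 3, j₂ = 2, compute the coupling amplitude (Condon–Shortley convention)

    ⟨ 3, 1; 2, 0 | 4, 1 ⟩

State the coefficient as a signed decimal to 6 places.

+0.327327

√[9·1!5!3!/10! · 4!2!2!2!5!3!] = √(1728/7)
  +(−1)^0/∏(0,1,2,2,3,1)! = 1/24  (running 1/24)
  +(−1)^1/∏(1,0,1,1,4,2)! = -1/48  (running 1/48)
⟨..|..⟩ = √(1728/7)·(1/48) = +0.327327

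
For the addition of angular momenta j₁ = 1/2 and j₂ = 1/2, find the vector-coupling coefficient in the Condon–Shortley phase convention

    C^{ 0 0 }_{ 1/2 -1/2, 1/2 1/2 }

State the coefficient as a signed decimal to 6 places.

−√(1/2) ≈ -0.707107

triangle: 1!×0!×0!/2! = 1/2
(j±m)!: 0!×1!×1!×0!×0!×0! = 1
prefactor² = (2J+1)×Δ×N² = 1/2
  k=1: −1/(1!×0!×0!×0!×0!×0!) = -1
Σ = -1  ⇒  CG² = 1/2×(-1)² = 1/2
CG = −√(1/2) = -0.707107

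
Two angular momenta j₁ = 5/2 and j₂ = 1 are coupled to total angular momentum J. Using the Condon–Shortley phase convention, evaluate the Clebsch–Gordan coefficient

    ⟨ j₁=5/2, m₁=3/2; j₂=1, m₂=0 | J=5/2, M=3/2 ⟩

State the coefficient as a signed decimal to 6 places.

+0.507093

√[6·1!4!1!/7! · 4!1!1!1!4!1!] = √(576/35)
  +(−1)^0/∏(0,1,1,1,3,0)! = 1/6  (running 1/6)
  +(−1)^1/∏(1,0,0,0,4,1)! = -1/24  (running 1/8)
⟨..|..⟩ = √(576/35)·(1/8) = +0.507093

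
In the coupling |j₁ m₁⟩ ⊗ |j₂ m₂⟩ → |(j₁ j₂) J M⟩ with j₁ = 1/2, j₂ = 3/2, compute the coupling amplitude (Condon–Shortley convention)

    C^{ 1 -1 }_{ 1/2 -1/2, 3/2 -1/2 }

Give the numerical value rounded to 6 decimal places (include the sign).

j₁+j₂−J=1  J+j₁−j₂=0  J−j₁+j₂=2  j₁+j₂+J+1=4
(j₁±m₁, j₂±m₂, J±M) = (0,1,1,2,0,2)
P² = 1
sum k=1..1:
  [1] −1/2 = -1/2
S = -1/2
C² = P²·S² = 1/4 ; C = -0.500000

−√(1/4) = -0.500000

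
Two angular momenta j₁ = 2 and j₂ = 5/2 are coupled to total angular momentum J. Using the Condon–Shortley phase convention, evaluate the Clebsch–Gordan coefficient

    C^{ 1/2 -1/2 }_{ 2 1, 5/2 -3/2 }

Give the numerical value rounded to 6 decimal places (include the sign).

triangle: 4!·0!·1!/6! = 24/720
(j±m)!: 3!·1!·1!·4!·0!·1! = 144
prefactor² = (2J+1)·Δ·N² = 48/5
  k=1: −1/(1!·3!·0!·0!·0!·1!) = -1/6
Σ = -1/6  ⇒  CG² = 48/5·(-1/6)² = 4/15
CG = −√(4/15) = -0.516398

−√(4/15) ≈ -0.516398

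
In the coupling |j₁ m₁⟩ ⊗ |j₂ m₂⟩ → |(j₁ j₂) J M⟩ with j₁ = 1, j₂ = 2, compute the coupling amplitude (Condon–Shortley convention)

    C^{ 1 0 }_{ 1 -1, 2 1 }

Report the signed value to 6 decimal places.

+√(3/10) = +0.547723

√[3·2!0!2!/5! · 0!2!3!1!1!1!] = √(6/5)
  +(−1)^2/∏(2,0,0,1,0,1)! = 1/2  (running 1/2)
⟨..|..⟩ = √(6/5)·(1/2) = +0.547723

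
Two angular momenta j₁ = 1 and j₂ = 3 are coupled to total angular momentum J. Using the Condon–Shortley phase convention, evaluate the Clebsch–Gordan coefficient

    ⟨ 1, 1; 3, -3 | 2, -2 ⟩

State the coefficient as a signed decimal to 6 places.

triangle: 2!·0!·4!/7! = 48/5040
(j±m)!: 2!·0!·0!·6!·0!·4! = 34560
prefactor² = (2J+1)·Δ·N² = 11520/7
  k=0: +1/(0!·2!·0!·0!·0!·4!) = 1/48
Σ = 1/48  ⇒  CG² = 11520/7·1/48² = 5/7
CG = +√(5/7) = +0.845154

+0.845154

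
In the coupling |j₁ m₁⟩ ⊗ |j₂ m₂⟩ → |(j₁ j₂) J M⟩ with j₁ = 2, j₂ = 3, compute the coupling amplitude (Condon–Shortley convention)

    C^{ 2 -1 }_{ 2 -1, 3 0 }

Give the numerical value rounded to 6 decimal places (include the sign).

+√(2/7) = +0.534522

triangle: 3!·1!·3!/8! = 36/40320
(j±m)!: 1!·3!·3!·3!·1!·3! = 1296
prefactor² = (2J+1)·Δ·N² = 81/14
  k=2: +1/(2!·1!·1!·1!·0!·2!) = 1/4
  k=3: −1/(3!·0!·0!·0!·1!·3!) = -1/36
Σ = 2/9  ⇒  CG² = 81/14·2/9² = 2/7
CG = +√(2/7) = +0.534522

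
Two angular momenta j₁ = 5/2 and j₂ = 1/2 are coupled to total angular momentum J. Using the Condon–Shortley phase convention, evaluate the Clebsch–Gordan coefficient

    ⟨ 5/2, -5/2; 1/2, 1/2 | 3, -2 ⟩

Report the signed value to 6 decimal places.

+√(1/6) ≈ +0.408248

j₁+j₂−J=0  J+j₁−j₂=5  J−j₁+j₂=1  j₁+j₂+J+1=7
(j₁±m₁, j₂±m₂, J±M) = (0,5,1,0,1,5)
P² = 2400
sum k=0..0:
  [0] +1/120 = 1/120
S = 1/120
C² = P²·S² = 1/6 ; C = +0.408248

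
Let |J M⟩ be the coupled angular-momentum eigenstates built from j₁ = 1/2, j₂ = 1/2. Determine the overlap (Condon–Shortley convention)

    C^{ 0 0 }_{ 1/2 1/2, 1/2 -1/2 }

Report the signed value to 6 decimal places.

+√(1/2) ≈ +0.707107

√[1·1!0!0!/2! · 1!0!0!1!0!0!] = √(1/2)
  +(−1)^0/∏(0,1,0,0,0,0)! = 1  (running 1)
⟨..|..⟩ = √(1/2)·(1) = +0.707107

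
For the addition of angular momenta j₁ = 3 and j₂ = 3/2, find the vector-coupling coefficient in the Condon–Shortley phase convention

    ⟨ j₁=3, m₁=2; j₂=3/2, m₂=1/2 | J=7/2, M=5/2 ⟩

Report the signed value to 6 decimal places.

+0.377964  (= +√(1/7))

j₁+j₂−J=1  J+j₁−j₂=5  J−j₁+j₂=2  j₁+j₂+J+1=9
(j₁±m₁, j₂±m₂, J±M) = (5,1,2,1,6,1)
P² = 6400/7
sum k=0..1:
  [0] +1/48 = 1/48
  [1] −1/120 = -1/120
S = 1/80
C² = P²·S² = 1/7 ; C = +0.377964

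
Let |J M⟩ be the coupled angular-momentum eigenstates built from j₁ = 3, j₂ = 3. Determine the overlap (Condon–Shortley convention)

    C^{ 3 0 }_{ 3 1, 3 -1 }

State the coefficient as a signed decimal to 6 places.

triangle: 3!·3!·3!/10! = 216/3628800
(j±m)!: 4!·2!·2!·4!·3!·3! = 82944
prefactor² = (2J+1)·Δ·N² = 864/25
  k=0: +1/(0!·3!·2!·2!·1!·1!) = 1/24
  k=1: −1/(1!·2!·1!·1!·2!·2!) = -1/8
  k=2: +1/(2!·1!·0!·0!·3!·3!) = 1/72
Σ = -5/72  ⇒  CG² = 864/25·(-5/72)² = 1/6
CG = −√(1/6) = -0.408248

-0.408248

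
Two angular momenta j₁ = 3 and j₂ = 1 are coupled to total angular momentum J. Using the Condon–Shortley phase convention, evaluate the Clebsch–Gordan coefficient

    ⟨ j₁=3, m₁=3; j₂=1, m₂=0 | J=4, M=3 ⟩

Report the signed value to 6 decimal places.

+√(1/4) ≈ +0.500000

√[9·0!6!2!/9! · 6!0!1!1!7!1!] = √(129600)
  +(−1)^0/∏(0,0,0,1,6,1)! = 1/720  (running 1/720)
⟨..|..⟩ = √(129600)·(1/720) = +0.500000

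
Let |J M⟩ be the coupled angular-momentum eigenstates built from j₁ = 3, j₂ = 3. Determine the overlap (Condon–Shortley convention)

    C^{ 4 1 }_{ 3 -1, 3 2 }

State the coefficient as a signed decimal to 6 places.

+0.455842

j₁+j₂−J=2  J+j₁−j₂=4  J−j₁+j₂=4  j₁+j₂+J+1=11
(j₁±m₁, j₂±m₂, J±M) = (2,4,5,1,5,3)
P² = 82944/77
sum k=1..2:
  [1] −1/144 = -1/144
  [2] +1/48 = 1/48
S = 1/72
C² = P²·S² = 16/77 ; C = +0.455842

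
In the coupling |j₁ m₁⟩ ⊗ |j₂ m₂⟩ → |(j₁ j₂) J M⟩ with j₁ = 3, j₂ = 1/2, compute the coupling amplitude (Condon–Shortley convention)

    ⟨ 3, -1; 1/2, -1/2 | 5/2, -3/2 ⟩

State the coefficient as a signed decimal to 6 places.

triangle: 1!·5!·0!/7! = 120/5040
(j±m)!: 2!·4!·0!·1!·1!·4! = 1152
prefactor² = (2J+1)·Δ·N² = 1152/7
  k=0: +1/(0!·1!·4!·0!·1!·0!) = 1/24
Σ = 1/24  ⇒  CG² = 1152/7·1/24² = 2/7
CG = +√(2/7) = +0.534522

+√(2/7) = +0.534522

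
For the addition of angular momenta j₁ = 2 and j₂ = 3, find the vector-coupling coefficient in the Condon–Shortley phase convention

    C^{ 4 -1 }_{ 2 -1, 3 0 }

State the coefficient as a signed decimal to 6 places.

−√(3/14) ≈ -0.462910

triangle: 1!·3!·5!/10! = 720/3628800
(j±m)!: 1!·3!·3!·3!·3!·5! = 155520
prefactor² = (2J+1)·Δ·N² = 1944/7
  k=0: +1/(0!·1!·3!·3!·0!·2!) = 1/72
  k=1: −1/(1!·0!·2!·2!·1!·3!) = -1/24
Σ = -1/36  ⇒  CG² = 1944/7·(-1/36)² = 3/14
CG = −√(3/14) = -0.462910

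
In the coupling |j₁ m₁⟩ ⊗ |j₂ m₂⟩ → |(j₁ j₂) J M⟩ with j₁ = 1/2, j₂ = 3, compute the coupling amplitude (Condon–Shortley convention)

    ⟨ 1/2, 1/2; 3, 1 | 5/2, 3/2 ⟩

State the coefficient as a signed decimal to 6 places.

+0.534522

j₁+j₂−J=1  J+j₁−j₂=0  J−j₁+j₂=5  j₁+j₂+J+1=7
(j₁±m₁, j₂±m₂, J±M) = (1,0,4,2,4,1)
P² = 1152/7
sum k=0..0:
  [0] +1/24 = 1/24
S = 1/24
C² = P²·S² = 2/7 ; C = +0.534522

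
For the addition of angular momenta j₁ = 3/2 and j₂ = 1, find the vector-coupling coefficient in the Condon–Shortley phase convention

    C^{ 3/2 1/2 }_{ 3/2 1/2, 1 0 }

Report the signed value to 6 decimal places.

j₁+j₂−J=1  J+j₁−j₂=2  J−j₁+j₂=1  j₁+j₂+J+1=5
(j₁±m₁, j₂±m₂, J±M) = (2,1,1,1,2,1)
P² = 4/15
sum k=0..1:
  [0] +1/1 = 1
  [1] −1/2 = -1/2
S = 1/2
C² = P²·S² = 1/15 ; C = +0.258199

+0.258199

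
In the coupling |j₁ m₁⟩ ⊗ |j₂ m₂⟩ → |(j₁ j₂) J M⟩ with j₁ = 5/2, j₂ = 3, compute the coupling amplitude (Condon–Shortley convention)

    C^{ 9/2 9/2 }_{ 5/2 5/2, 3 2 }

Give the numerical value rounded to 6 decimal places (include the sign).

+√(5/11) = +0.674200

j₁+j₂−J=1  J+j₁−j₂=4  J−j₁+j₂=5  j₁+j₂+J+1=11
(j₁±m₁, j₂±m₂, J±M) = (5,0,5,1,9,0)
P² = 41472000/11
sum k=0..0:
  [0] +1/2880 = 1/2880
S = 1/2880
C² = P²·S² = 5/11 ; C = +0.674200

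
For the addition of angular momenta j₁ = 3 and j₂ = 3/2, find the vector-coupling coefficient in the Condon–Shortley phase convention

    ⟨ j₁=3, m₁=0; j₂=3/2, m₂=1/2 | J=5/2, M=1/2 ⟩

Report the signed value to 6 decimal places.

j₁+j₂−J=2  J+j₁−j₂=4  J−j₁+j₂=1  j₁+j₂+J+1=8
(j₁±m₁, j₂±m₂, J±M) = (3,3,2,1,3,2)
P² = 216/35
sum k=1..2:
  [1] −1/4 = -1/4
  [2] +1/12 = 1/12
S = -1/6
C² = P²·S² = 6/35 ; C = -0.414039

−√(6/35) ≈ -0.414039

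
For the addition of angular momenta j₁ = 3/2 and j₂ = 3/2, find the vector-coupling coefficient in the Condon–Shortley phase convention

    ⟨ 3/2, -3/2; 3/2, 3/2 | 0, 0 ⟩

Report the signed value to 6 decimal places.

-0.500000  (= −√(1/4))

j₁+j₂−J=3  J+j₁−j₂=0  J−j₁+j₂=0  j₁+j₂+J+1=4
(j₁±m₁, j₂±m₂, J±M) = (0,3,3,0,0,0)
P² = 9
sum k=3..3:
  [3] −1/6 = -1/6
S = -1/6
C² = P²·S² = 1/4 ; C = -0.500000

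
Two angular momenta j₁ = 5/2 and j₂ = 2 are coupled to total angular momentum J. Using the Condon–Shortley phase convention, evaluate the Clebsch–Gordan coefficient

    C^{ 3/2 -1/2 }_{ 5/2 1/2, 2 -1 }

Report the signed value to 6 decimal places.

−√(5/21) = -0.487950

√[4·3!2!1!/7! · 3!2!1!3!1!2!] = √(48/35)
  +(−1)^0/∏(0,3,2,1,0,0)! = 1/12  (running 1/12)
  +(−1)^1/∏(1,2,1,0,1,1)! = -1/2  (running -5/12)
⟨..|..⟩ = √(48/35)·(-5/12) = -0.487950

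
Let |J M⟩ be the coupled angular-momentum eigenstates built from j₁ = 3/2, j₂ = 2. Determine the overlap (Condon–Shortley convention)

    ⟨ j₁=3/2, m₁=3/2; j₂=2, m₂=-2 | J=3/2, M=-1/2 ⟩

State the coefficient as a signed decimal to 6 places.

√[4·2!1!2!/6! · 3!0!0!4!1!2!] = √(32/5)
  +(−1)^0/∏(0,2,0,0,1,2)! = 1/4  (running 1/4)
⟨..|..⟩ = √(32/5)·(1/4) = +0.632456

+0.632456  (= +√(2/5))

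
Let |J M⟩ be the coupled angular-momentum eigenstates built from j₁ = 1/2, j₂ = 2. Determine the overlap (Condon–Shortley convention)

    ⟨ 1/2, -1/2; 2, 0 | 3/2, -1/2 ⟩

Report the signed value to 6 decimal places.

√[4·1!0!3!/5! · 0!1!2!2!1!2!] = √(8/5)
  +(−1)^1/∏(1,0,0,1,0,2)! = -1/2  (running -1/2)
⟨..|..⟩ = √(8/5)·(-1/2) = -0.632456

−√(2/5) ≈ -0.632456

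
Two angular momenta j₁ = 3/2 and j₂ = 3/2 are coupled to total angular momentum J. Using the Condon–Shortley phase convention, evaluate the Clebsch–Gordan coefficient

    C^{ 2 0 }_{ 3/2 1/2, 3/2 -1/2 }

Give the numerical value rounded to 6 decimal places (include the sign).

√[5·1!2!2!/6! · 2!1!1!2!2!2!] = √(4/9)
  +(−1)^0/∏(0,1,1,1,1,1)! = 1  (running 1)
  +(−1)^1/∏(1,0,0,0,2,2)! = -1/4  (running 3/4)
⟨..|..⟩ = √(4/9)·(3/4) = +0.500000

+√(1/4) = +0.500000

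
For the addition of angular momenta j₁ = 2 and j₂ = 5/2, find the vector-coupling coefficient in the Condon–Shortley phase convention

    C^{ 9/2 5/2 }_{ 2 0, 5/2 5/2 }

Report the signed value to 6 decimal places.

j₁+j₂−J=0  J+j₁−j₂=4  J−j₁+j₂=5  j₁+j₂+J+1=10
(j₁±m₁, j₂±m₂, J±M) = (2,2,5,0,7,2)
P² = 38400
sum k=0..0:
  [0] +1/480 = 1/480
S = 1/480
C² = P²·S² = 1/6 ; C = +0.408248

+√(1/6) = +0.408248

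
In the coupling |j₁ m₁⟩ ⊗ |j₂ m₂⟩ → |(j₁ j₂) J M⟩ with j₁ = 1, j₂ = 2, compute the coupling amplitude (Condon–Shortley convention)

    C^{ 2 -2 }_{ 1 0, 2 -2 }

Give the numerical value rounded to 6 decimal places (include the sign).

triangle: 1!·1!·3!/6! = 6/720
(j±m)!: 1!·1!·0!·4!·0!·4! = 576
prefactor² = (2J+1)·Δ·N² = 24
  k=0: +1/(0!·1!·1!·0!·0!·3!) = 1/6
Σ = 1/6  ⇒  CG² = 24·1/6² = 2/3
CG = +√(2/3) = +0.816497

+√(2/3) ≈ +0.816497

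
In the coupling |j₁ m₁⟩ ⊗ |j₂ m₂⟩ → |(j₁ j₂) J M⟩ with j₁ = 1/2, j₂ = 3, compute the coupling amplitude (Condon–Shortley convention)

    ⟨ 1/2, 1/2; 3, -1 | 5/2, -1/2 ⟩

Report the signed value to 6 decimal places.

triangle: 1!·0!·5!/7! = 120/5040
(j±m)!: 1!·0!·2!·4!·2!·3! = 576
prefactor² = (2J+1)·Δ·N² = 576/7
  k=0: +1/(0!·1!·0!·2!·0!·3!) = 1/12
Σ = 1/12  ⇒  CG² = 576/7·1/12² = 4/7
CG = +√(4/7) = +0.755929

+0.755929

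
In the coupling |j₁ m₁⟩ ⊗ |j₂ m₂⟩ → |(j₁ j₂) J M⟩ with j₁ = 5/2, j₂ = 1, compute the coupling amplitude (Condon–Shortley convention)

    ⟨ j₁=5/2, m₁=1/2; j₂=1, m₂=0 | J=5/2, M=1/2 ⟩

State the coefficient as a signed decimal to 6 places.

triangle: 1!·4!·1!/7! = 24/5040
(j±m)!: 3!·2!·1!·1!·3!·2! = 144
prefactor² = (2J+1)·Δ·N² = 144/35
  k=0: +1/(0!·1!·2!·1!·2!·0!) = 1/4
  k=1: −1/(1!·0!·1!·0!·3!·1!) = -1/6
Σ = 1/12  ⇒  CG² = 144/35·1/12² = 1/35
CG = +√(1/35) = +0.169031

+√(1/35) = +0.169031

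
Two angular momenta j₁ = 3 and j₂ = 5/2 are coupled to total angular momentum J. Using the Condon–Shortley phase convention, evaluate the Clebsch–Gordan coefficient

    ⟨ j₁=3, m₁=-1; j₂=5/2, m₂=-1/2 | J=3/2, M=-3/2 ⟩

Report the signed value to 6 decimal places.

+0.507093  (= +√(9/35))

triangle: 4!*2!*1!/8! = 48/40320
(j±m)!: 2!*4!*2!*3!*0!*3! = 3456
prefactor² = (2J+1)*Δ*N² = 576/35
  k=2: +1/(2!*2!*2!*0!*0!*1!) = 1/8
Σ = 1/8  ⇒  CG² = 576/35*1/8² = 9/35
CG = +√(9/35) = +0.507093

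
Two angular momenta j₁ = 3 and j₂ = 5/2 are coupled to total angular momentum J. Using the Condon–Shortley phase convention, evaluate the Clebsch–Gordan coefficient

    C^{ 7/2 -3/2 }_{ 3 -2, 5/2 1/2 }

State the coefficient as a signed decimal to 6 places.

+0.308607  (= +√(2/21))

triangle: 2!·4!·3!/10! = 288/3628800
(j±m)!: 1!·5!·3!·2!·2!·5! = 345600
prefactor² = (2J+1)·Δ·N² = 1536/7
  k=1: −1/(1!·1!·4!·2!·0!·1!) = -1/48
  k=2: +1/(2!·0!·3!·1!·1!·2!) = 1/24
Σ = 1/48  ⇒  CG² = 1536/7·1/48² = 2/21
CG = +√(2/21) = +0.308607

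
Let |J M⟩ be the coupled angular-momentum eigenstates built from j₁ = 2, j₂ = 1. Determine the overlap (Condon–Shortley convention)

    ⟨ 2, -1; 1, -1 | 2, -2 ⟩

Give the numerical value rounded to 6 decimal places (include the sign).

j₁+j₂−J=1  J+j₁−j₂=3  J−j₁+j₂=1  j₁+j₂+J+1=6
(j₁±m₁, j₂±m₂, J±M) = (1,3,0,2,0,4)
P² = 12
sum k=0..0:
  [0] +1/6 = 1/6
S = 1/6
C² = P²·S² = 1/3 ; C = +0.577350

+0.577350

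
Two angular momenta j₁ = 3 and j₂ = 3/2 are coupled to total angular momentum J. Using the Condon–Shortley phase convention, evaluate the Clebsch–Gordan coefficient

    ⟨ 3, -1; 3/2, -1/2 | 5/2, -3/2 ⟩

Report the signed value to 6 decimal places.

j₁+j₂−J=2  J+j₁−j₂=4  J−j₁+j₂=1  j₁+j₂+J+1=8
(j₁±m₁, j₂±m₂, J±M) = (2,4,1,2,1,4)
P² = 576/35
sum k=0..1:
  [0] +1/48 = 1/48
  [1] −1/6 = -1/6
S = -7/48
C² = P²·S² = 7/20 ; C = -0.591608

-0.591608  (= −√(7/20))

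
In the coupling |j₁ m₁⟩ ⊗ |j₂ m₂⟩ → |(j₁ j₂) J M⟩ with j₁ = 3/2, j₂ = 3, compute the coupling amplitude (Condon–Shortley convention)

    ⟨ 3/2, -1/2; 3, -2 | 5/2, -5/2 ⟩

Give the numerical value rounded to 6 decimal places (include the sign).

-0.597614  (= −√(5/14))

triangle: 2!*1!*4!/8! = 48/40320
(j±m)!: 1!*2!*1!*5!*0!*5! = 28800
prefactor² = (2J+1)*Δ*N² = 1440/7
  k=1: −1/(1!*1!*1!*0!*0!*4!) = -1/24
Σ = -1/24  ⇒  CG² = 1440/7*(-1/24)² = 5/14
CG = −√(5/14) = -0.597614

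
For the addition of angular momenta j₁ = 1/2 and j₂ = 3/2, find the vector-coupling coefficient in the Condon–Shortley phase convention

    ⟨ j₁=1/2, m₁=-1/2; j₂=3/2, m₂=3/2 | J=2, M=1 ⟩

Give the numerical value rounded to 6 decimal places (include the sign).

+0.500000  (= +√(1/4))

√[5·0!1!3!/5! · 0!1!3!0!3!1!] = √(9)
  +(−1)^0/∏(0,0,1,3,0,0)! = 1/6  (running 1/6)
⟨..|..⟩ = √(9)·(1/6) = +0.500000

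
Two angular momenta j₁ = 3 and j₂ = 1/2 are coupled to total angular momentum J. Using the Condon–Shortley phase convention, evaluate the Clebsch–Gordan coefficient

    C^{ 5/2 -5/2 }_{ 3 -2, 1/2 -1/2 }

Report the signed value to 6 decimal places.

+0.377964  (= +√(1/7))

√[6·1!5!0!/7! · 1!5!0!1!0!5!] = √(14400/7)
  +(−1)^0/∏(0,1,5,0,0,0)! = 1/120  (running 1/120)
⟨..|..⟩ = √(14400/7)·(1/120) = +0.377964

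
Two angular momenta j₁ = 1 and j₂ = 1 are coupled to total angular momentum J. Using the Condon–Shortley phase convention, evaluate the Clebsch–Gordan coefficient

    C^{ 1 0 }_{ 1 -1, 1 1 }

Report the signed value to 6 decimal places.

√[3·1!1!1!/4! · 0!2!2!0!1!1!] = √(1/2)
  +(−1)^1/∏(1,0,1,1,0,0)! = -1  (running -1)
⟨..|..⟩ = √(1/2)·(-1) = -0.707107

−√(1/2) = -0.707107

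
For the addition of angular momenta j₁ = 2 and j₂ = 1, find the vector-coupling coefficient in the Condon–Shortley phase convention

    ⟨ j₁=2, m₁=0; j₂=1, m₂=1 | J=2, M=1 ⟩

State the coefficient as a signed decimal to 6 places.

j₁+j₂−J=1  J+j₁−j₂=3  J−j₁+j₂=1  j₁+j₂+J+1=6
(j₁±m₁, j₂±m₂, J±M) = (2,2,2,0,3,1)
P² = 2
sum k=1..1:
  [1] −1/2 = -1/2
S = -1/2
C² = P²·S² = 1/2 ; C = -0.707107

-0.707107  (= −√(1/2))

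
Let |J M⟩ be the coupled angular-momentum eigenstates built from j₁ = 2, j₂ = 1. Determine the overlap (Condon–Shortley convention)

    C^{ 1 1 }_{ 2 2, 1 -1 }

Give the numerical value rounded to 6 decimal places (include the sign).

+0.774597

j₁+j₂−J=2  J+j₁−j₂=2  J−j₁+j₂=0  j₁+j₂+J+1=5
(j₁±m₁, j₂±m₂, J±M) = (4,0,0,2,2,0)
P² = 48/5
sum k=0..0:
  [0] +1/4 = 1/4
S = 1/4
C² = P²·S² = 3/5 ; C = +0.774597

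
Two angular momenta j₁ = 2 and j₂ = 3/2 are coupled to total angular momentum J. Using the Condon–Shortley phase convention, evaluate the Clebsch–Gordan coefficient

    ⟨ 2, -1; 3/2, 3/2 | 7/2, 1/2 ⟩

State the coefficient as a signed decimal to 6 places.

√[8·0!4!3!/8! · 1!3!3!0!4!3!] = √(5184/35)
  +(−1)^0/∏(0,0,3,3,1,0)! = 1/36  (running 1/36)
⟨..|..⟩ = √(5184/35)·(1/36) = +0.338062

+√(4/35) ≈ +0.338062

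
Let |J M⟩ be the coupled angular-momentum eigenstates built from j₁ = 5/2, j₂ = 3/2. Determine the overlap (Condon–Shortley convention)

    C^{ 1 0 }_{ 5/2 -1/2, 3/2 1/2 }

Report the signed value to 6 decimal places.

j₁+j₂−J=3  J+j₁−j₂=2  J−j₁+j₂=0  j₁+j₂+J+1=6
(j₁±m₁, j₂±m₂, J±M) = (2,3,2,1,1,1)
P² = 6/5
sum k=2..2:
  [2] +1/2 = 1/2
S = 1/2
C² = P²·S² = 3/10 ; C = +0.547723

+√(3/10) = +0.547723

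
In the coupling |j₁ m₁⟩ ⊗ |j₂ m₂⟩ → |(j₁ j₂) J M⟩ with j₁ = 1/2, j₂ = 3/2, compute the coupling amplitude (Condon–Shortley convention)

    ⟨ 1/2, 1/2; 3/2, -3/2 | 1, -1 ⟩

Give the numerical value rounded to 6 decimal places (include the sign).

√[3·1!0!2!/4! · 1!0!0!3!0!2!] = √(3)
  +(−1)^0/∏(0,1,0,0,0,2)! = 1/2  (running 1/2)
⟨..|..⟩ = √(3)·(1/2) = +0.866025

+√(3/4) ≈ +0.866025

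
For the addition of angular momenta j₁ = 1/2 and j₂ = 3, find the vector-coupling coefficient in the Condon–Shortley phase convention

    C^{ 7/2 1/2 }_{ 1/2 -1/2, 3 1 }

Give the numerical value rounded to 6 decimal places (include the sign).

j₁+j₂−J=0  J+j₁−j₂=1  J−j₁+j₂=6  j₁+j₂+J+1=8
(j₁±m₁, j₂±m₂, J±M) = (0,1,4,2,4,3)
P² = 6912/7
sum k=0..0:
  [0] +1/48 = 1/48
S = 1/48
C² = P²·S² = 3/7 ; C = +0.654654

+0.654654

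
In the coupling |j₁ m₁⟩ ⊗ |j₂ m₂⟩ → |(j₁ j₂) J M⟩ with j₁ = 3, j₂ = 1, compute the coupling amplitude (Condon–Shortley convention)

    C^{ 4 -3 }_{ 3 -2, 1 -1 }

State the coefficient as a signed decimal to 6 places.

triangle: 0!*6!*2!/9! = 1440/362880
(j±m)!: 1!*5!*0!*2!*1!*7! = 1209600
prefactor² = (2J+1)*Δ*N² = 43200
  k=0: +1/(0!*0!*5!*0!*1!*2!) = 1/240
Σ = 1/240  ⇒  CG² = 43200*1/240² = 3/4
CG = +√(3/4) = +0.866025

+√(3/4) = +0.866025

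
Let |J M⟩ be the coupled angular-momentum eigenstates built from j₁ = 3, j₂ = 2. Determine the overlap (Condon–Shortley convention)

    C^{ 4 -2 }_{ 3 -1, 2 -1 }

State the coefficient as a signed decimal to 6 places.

j₁+j₂−J=1  J+j₁−j₂=5  J−j₁+j₂=3  j₁+j₂+J+1=10
(j₁±m₁, j₂±m₂, J±M) = (2,4,1,3,2,6)
P² = 5184/7
sum k=0..1:
  [0] +1/48 = 1/48
  [1] −1/72 = -1/72
S = 1/144
C² = P²·S² = 1/28 ; C = +0.188982

+0.188982  (= +√(1/28))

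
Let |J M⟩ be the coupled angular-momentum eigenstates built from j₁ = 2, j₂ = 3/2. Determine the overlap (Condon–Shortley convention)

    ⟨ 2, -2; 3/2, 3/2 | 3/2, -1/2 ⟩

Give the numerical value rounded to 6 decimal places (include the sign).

triangle: 2!×2!×1!/6! = 4/720
(j±m)!: 0!×4!×3!×0!×1!×2! = 288
prefactor² = (2J+1)×Δ×N² = 32/5
  k=2: +1/(2!×0!×2!×1!×0!×0!) = 1/4
Σ = 1/4  ⇒  CG² = 32/5×1/4² = 2/5
CG = +√(2/5) = +0.632456

+0.632456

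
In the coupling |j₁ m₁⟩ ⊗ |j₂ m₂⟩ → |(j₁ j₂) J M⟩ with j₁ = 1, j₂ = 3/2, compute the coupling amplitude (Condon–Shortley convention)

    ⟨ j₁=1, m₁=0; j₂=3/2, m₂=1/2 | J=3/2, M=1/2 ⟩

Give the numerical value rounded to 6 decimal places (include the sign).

j₁+j₂−J=1  J+j₁−j₂=1  J−j₁+j₂=2  j₁+j₂+J+1=5
(j₁±m₁, j₂±m₂, J±M) = (1,1,2,1,2,1)
P² = 4/15
sum k=0..1:
  [0] +1/2 = 1/2
  [1] −1/1 = -1
S = -1/2
C² = P²·S² = 1/15 ; C = -0.258199

−√(1/15) ≈ -0.258199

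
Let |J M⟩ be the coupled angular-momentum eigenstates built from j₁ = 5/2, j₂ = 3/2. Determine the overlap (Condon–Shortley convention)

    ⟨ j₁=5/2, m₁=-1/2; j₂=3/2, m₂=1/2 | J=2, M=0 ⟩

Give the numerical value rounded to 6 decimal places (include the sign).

-0.267261  (= −√(1/14))

√[5·2!3!1!/7! · 2!3!2!1!2!2!] = √(8/7)
  +(−1)^1/∏(1,1,2,1,1,0)! = -1/2  (running -1/2)
  +(−1)^2/∏(2,0,1,0,2,1)! = 1/4  (running -1/4)
⟨..|..⟩ = √(8/7)·(-1/4) = -0.267261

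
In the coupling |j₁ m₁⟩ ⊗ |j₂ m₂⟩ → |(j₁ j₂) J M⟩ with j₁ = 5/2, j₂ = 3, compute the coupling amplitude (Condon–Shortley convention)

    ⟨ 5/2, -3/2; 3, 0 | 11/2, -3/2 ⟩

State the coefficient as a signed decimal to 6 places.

√[12·0!5!6!/12! · 1!4!3!3!4!7!] = √(2488320/11)
  +(−1)^0/∏(0,0,4,3,1,3)! = 1/864  (running 1/864)
⟨..|..⟩ = √(2488320/11)·(1/864) = +0.550482

+0.550482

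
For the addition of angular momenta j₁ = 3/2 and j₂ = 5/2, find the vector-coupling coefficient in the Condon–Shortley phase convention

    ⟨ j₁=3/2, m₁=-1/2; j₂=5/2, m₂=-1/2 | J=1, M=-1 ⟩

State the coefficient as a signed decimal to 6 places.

triangle: 3!*0!*2!/6! = 12/720
(j±m)!: 1!*2!*2!*3!*0!*2! = 48
prefactor² = (2J+1)*Δ*N² = 12/5
  k=2: +1/(2!*1!*0!*0!*0!*2!) = 1/4
Σ = 1/4  ⇒  CG² = 12/5*1/4² = 3/20
CG = +√(3/20) = +0.387298

+√(3/20) = +0.387298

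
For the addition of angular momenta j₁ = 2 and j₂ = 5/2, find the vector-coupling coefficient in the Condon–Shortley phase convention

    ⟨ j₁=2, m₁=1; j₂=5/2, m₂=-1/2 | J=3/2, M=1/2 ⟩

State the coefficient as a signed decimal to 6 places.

−√(5/21) ≈ -0.487950

√[4·3!1!2!/7! · 3!1!2!3!2!1!] = √(48/35)
  +(−1)^0/∏(0,3,1,2,0,0)! = 1/12  (running 1/12)
  +(−1)^1/∏(1,2,0,1,1,1)! = -1/2  (running -5/12)
⟨..|..⟩ = √(48/35)·(-5/12) = -0.487950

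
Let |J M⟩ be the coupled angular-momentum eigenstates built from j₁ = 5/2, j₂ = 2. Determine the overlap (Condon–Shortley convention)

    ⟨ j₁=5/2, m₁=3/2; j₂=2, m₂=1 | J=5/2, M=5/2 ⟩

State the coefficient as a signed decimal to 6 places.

√[6·2!3!2!/8! · 4!1!3!1!5!0!] = √(432/7)
  +(−1)^1/∏(1,1,0,2,3,0)! = -1/12  (running -1/12)
⟨..|..⟩ = √(432/7)·(-1/12) = -0.654654

-0.654654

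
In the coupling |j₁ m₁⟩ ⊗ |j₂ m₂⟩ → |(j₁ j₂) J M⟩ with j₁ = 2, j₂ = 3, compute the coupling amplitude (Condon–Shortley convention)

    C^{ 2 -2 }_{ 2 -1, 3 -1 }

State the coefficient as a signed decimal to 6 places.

triangle: 3!×1!×3!/8! = 36/40320
(j±m)!: 1!×3!×2!×4!×0!×4! = 6912
prefactor² = (2J+1)×Δ×N² = 216/7
  k=2: +1/(2!×1!×1!×0!×0!×3!) = 1/12
Σ = 1/12  ⇒  CG² = 216/7×1/12² = 3/14
CG = +√(3/14) = +0.462910

+√(3/14) = +0.462910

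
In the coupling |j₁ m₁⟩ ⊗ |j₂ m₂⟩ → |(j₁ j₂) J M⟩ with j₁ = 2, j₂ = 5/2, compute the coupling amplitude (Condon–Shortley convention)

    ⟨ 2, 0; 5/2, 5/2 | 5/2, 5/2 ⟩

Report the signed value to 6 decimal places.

+0.597614  (= +√(5/14))

√[6·2!2!3!/8! · 2!2!5!0!5!0!] = √(1440/7)
  +(−1)^2/∏(2,0,0,3,2,0)! = 1/24  (running 1/24)
⟨..|..⟩ = √(1440/7)·(1/24) = +0.597614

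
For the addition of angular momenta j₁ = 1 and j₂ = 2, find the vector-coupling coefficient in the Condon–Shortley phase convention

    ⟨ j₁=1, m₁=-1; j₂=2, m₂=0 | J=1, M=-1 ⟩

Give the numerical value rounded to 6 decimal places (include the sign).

+√(1/10) = +0.316228

triangle: 2!×0!×2!/5! = 4/120
(j±m)!: 0!×2!×2!×2!×0!×2! = 16
prefactor² = (2J+1)×Δ×N² = 8/5
  k=2: +1/(2!×0!×0!×0!×0!×2!) = 1/4
Σ = 1/4  ⇒  CG² = 8/5×1/4² = 1/10
CG = +√(1/10) = +0.316228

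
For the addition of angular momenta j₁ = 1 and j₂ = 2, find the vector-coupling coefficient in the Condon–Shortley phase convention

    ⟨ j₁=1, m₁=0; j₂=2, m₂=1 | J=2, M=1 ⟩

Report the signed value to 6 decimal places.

j₁+j₂−J=1  J+j₁−j₂=1  J−j₁+j₂=3  j₁+j₂+J+1=6
(j₁±m₁, j₂±m₂, J±M) = (1,1,3,1,3,1)
P² = 3/2
sum k=0..1:
  [0] +1/6 = 1/6
  [1] −1/2 = -1/2
S = -1/3
C² = P²·S² = 1/6 ; C = -0.408248

-0.408248  (= −√(1/6))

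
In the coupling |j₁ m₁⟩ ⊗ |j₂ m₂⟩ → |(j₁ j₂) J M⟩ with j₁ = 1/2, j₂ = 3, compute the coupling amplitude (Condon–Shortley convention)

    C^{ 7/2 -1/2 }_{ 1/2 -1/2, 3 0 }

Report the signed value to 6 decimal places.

triangle: 0!×1!×6!/8! = 720/40320
(j±m)!: 0!×1!×3!×3!×3!×4! = 5184
prefactor² = (2J+1)×Δ×N² = 5184/7
  k=0: +1/(0!×0!×1!×3!×0!×3!) = 1/36
Σ = 1/36  ⇒  CG² = 5184/7×1/36² = 4/7
CG = +√(4/7) = +0.755929

+√(4/7) ≈ +0.755929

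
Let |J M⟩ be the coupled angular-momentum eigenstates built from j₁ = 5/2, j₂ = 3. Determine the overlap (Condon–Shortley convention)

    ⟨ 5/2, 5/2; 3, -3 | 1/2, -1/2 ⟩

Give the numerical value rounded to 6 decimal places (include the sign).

√[2·5!0!1!/7! · 5!0!0!6!0!1!] = √(28800/7)
  +(−1)^0/∏(0,5,0,0,0,1)! = 1/120  (running 1/120)
⟨..|..⟩ = √(28800/7)·(1/120) = +0.534522

+√(2/7) ≈ +0.534522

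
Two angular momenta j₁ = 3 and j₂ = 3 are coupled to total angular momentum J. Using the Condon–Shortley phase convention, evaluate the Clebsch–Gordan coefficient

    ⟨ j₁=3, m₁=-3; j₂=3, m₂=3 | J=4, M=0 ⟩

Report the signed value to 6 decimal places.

+0.241747

triangle: 2!*4!*4!/11! = 1152/39916800
(j±m)!: 0!*6!*6!*0!*4!*4! = 298598400
prefactor² = (2J+1)*Δ*N² = 5971968/77
  k=2: +1/(2!*0!*4!*4!*0!*0!) = 1/1152
Σ = 1/1152  ⇒  CG² = 5971968/77*1/1152² = 9/154
CG = +√(9/154) = +0.241747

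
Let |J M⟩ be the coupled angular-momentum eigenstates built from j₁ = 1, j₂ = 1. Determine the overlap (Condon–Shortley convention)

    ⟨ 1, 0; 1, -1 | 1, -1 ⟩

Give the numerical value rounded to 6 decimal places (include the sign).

+0.707107

√[3·1!1!1!/4! · 1!1!0!2!0!2!] = √(1/2)
  +(−1)^0/∏(0,1,1,0,0,1)! = 1  (running 1)
⟨..|..⟩ = √(1/2)·(1) = +0.707107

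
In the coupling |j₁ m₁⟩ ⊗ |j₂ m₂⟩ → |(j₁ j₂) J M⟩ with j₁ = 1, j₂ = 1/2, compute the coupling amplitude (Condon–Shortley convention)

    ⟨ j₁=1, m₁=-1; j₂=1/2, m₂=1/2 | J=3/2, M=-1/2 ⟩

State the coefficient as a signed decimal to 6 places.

+0.577350

j₁+j₂−J=0  J+j₁−j₂=2  J−j₁+j₂=1  j₁+j₂+J+1=4
(j₁±m₁, j₂±m₂, J±M) = (0,2,1,0,1,2)
P² = 4/3
sum k=0..0:
  [0] +1/2 = 1/2
S = 1/2
C² = P²·S² = 1/3 ; C = +0.577350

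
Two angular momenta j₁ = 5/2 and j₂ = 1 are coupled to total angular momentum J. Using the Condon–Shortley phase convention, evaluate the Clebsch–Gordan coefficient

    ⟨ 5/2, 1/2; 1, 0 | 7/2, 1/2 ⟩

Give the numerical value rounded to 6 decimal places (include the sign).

triangle: 0!·5!·2!/8! = 240/40320
(j±m)!: 3!·2!·1!·1!·4!·3! = 1728
prefactor² = (2J+1)·Δ·N² = 576/7
  k=0: +1/(0!·0!·2!·1!·3!·1!) = 1/12
Σ = 1/12  ⇒  CG² = 576/7·1/12² = 4/7
CG = +√(4/7) = +0.755929

+√(4/7) ≈ +0.755929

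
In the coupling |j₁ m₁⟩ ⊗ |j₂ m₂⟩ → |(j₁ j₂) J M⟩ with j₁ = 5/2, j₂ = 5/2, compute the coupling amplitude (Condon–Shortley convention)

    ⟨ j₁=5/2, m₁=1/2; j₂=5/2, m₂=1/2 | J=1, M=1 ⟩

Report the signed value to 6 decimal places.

+0.507093  (= +√(9/35))

triangle: 4!×1!×1!/7! = 24/5040
(j±m)!: 3!×2!×3!×2!×2!×0! = 288
prefactor² = (2J+1)×Δ×N² = 144/35
  k=2: +1/(2!×2!×0!×1!×1!×0!) = 1/4
Σ = 1/4  ⇒  CG² = 144/35×1/4² = 9/35
CG = +√(9/35) = +0.507093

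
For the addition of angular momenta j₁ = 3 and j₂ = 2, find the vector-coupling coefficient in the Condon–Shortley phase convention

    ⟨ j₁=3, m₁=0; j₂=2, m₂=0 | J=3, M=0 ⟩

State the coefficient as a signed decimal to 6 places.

-0.516398

triangle: 2!·4!·2!/9! = 96/362880
(j±m)!: 3!·3!·2!·2!·3!·3! = 5184
prefactor² = (2J+1)·Δ·N² = 48/5
  k=0: +1/(0!·2!·3!·2!·1!·0!) = 1/24
  k=1: −1/(1!·1!·2!·1!·2!·1!) = -1/4
  k=2: +1/(2!·0!·1!·0!·3!·2!) = 1/24
Σ = -1/6  ⇒  CG² = 48/5·(-1/6)² = 4/15
CG = −√(4/15) = -0.516398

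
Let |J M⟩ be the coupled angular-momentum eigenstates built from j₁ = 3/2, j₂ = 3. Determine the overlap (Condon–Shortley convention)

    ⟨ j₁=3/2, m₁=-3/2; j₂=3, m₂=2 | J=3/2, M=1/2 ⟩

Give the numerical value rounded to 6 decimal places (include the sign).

-0.534522

√[4·3!0!3!/7! · 0!3!5!1!2!1!] = √(288/7)
  +(−1)^3/∏(3,0,0,2,0,1)! = -1/12  (running -1/12)
⟨..|..⟩ = √(288/7)·(-1/12) = -0.534522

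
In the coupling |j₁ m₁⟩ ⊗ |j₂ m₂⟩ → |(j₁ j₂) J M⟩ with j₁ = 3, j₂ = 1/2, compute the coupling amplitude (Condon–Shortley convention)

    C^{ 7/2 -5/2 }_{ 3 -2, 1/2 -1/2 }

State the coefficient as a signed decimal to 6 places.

√[8·0!6!1!/8! · 1!5!0!1!1!6!] = √(86400/7)
  +(−1)^0/∏(0,0,5,0,1,1)! = 1/120  (running 1/120)
⟨..|..⟩ = √(86400/7)·(1/120) = +0.925820

+√(6/7) ≈ +0.925820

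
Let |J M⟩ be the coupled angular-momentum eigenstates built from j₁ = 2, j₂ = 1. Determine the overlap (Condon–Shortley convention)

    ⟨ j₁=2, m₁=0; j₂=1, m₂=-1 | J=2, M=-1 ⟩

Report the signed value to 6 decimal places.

+√(1/2) ≈ +0.707107

triangle: 1!·3!·1!/6! = 6/720
(j±m)!: 2!·2!·0!·2!·1!·3! = 48
prefactor² = (2J+1)·Δ·N² = 2
  k=0: +1/(0!·1!·2!·0!·1!·1!) = 1/2
Σ = 1/2  ⇒  CG² = 2·1/2² = 1/2
CG = +√(1/2) = +0.707107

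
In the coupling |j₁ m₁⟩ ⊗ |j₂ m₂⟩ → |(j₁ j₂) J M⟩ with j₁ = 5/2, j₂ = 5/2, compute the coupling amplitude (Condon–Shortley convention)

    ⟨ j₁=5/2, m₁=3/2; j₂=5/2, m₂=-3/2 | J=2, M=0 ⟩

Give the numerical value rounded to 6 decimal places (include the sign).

triangle: 3!*2!*2!/8! = 24/40320
(j±m)!: 4!*1!*1!*4!*2!*2! = 2304
prefactor² = (2J+1)*Δ*N² = 48/7
  k=0: +1/(0!*3!*1!*1!*1!*1!) = 1/6
  k=1: −1/(1!*2!*0!*0!*2!*2!) = -1/8
Σ = 1/24  ⇒  CG² = 48/7*1/24² = 1/84
CG = +√(1/84) = +0.109109

+0.109109  (= +√(1/84))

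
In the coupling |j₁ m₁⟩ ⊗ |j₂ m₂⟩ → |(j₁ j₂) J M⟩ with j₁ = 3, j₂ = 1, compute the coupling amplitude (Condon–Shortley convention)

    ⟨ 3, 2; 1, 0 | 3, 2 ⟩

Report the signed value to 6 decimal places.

+0.577350  (= +√(1/3))

j₁+j₂−J=1  J+j₁−j₂=5  J−j₁+j₂=1  j₁+j₂+J+1=8
(j₁±m₁, j₂±m₂, J±M) = (5,1,1,1,5,1)
P² = 300
sum k=0..1:
  [0] +1/24 = 1/24
  [1] −1/120 = -1/120
S = 1/30
C² = P²·S² = 1/3 ; C = +0.577350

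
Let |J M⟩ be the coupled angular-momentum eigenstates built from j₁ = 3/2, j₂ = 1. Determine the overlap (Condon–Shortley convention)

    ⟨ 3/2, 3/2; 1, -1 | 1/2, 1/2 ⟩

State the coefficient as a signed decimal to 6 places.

√[2·2!1!0!/4! · 3!0!0!2!1!0!] = √(2)
  +(−1)^0/∏(0,2,0,0,1,0)! = 1/2  (running 1/2)
⟨..|..⟩ = √(2)·(1/2) = +0.707107

+0.707107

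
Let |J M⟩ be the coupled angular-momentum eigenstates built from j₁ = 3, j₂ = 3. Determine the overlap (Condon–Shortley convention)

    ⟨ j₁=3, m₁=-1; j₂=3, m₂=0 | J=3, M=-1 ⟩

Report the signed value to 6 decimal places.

triangle: 3!·3!·3!/10! = 216/3628800
(j±m)!: 2!·4!·3!·3!·2!·4! = 82944
prefactor² = (2J+1)·Δ·N² = 864/25
  k=1: −1/(1!·2!·3!·2!·0!·1!) = -1/24
  k=2: +1/(2!·1!·2!·1!·1!·2!) = 1/8
  k=3: −1/(3!·0!·1!·0!·2!·3!) = -1/72
Σ = 5/72  ⇒  CG² = 864/25·5/72² = 1/6
CG = +√(1/6) = +0.408248

+0.408248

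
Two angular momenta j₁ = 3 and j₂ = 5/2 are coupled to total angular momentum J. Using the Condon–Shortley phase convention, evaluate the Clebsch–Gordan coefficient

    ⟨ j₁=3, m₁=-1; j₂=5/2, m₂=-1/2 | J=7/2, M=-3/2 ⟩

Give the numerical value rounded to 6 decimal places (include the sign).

triangle: 2!*4!*3!/10! = 288/3628800
(j±m)!: 2!*4!*2!*3!*2!*5! = 138240
prefactor² = (2J+1)*Δ*N² = 3072/35
  k=0: +1/(0!*2!*4!*2!*0!*1!) = 1/96
  k=1: −1/(1!*1!*3!*1!*1!*2!) = -1/12
  k=2: +1/(2!*0!*2!*0!*2!*3!) = 1/48
Σ = -5/96  ⇒  CG² = 3072/35*(-5/96)² = 5/21
CG = −√(5/21) = -0.487950

-0.487950  (= −√(5/21))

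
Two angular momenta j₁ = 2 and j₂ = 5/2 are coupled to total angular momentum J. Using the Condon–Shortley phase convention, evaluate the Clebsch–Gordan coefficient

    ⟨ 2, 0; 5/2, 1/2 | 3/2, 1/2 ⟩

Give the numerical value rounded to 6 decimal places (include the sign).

+√(2/35) = +0.239046

j₁+j₂−J=3  J+j₁−j₂=1  J−j₁+j₂=2  j₁+j₂+J+1=7
(j₁±m₁, j₂±m₂, J±M) = (2,2,3,2,2,1)
P² = 32/35
sum k=1..2:
  [1] −1/4 = -1/4
  [2] +1/2 = 1/2
S = 1/4
C² = P²·S² = 2/35 ; C = +0.239046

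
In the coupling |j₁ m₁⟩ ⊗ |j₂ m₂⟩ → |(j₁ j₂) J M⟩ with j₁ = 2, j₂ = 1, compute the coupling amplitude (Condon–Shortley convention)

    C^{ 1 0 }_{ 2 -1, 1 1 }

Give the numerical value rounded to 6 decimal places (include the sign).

√[3·2!2!0!/5! · 1!3!2!0!1!1!] = √(6/5)
  +(−1)^2/∏(2,0,1,0,1,0)! = 1/2  (running 1/2)
⟨..|..⟩ = √(6/5)·(1/2) = +0.547723

+0.547723  (= +√(3/10))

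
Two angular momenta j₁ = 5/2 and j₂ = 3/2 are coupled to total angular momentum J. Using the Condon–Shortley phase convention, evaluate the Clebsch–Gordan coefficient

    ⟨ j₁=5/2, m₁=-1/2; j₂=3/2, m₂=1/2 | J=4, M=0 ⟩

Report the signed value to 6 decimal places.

√[9·0!5!3!/9! · 2!3!2!1!4!4!] = √(1728/7)
  +(−1)^0/∏(0,0,3,2,2,1)! = 1/24  (running 1/24)
⟨..|..⟩ = √(1728/7)·(1/24) = +0.654654

+√(3/7) ≈ +0.654654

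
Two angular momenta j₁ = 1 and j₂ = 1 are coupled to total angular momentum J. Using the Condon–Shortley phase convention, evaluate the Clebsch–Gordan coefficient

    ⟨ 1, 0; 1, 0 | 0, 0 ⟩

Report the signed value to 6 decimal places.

-0.577350  (= −√(1/3))

j₁+j₂−J=2  J+j₁−j₂=0  J−j₁+j₂=0  j₁+j₂+J+1=3
(j₁±m₁, j₂±m₂, J±M) = (1,1,1,1,0,0)
P² = 1/3
sum k=1..1:
  [1] −1/1 = -1
S = -1
C² = P²·S² = 1/3 ; C = -0.577350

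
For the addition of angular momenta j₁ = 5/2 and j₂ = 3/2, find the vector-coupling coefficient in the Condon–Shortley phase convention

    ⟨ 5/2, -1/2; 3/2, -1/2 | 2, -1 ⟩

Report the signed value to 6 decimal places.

−√(25/84) = -0.545545

j₁+j₂−J=2  J+j₁−j₂=3  J−j₁+j₂=1  j₁+j₂+J+1=7
(j₁±m₁, j₂±m₂, J±M) = (2,3,1,2,1,3)
P² = 12/7
sum k=0..1:
  [0] +1/12 = 1/12
  [1] −1/2 = -1/2
S = -5/12
C² = P²·S² = 25/84 ; C = -0.545545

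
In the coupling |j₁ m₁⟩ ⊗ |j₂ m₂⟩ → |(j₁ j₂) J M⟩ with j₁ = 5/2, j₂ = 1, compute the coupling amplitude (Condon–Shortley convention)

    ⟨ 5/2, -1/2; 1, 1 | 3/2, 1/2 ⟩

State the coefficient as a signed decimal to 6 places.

+0.447214

√[4·2!3!0!/6! · 2!3!2!0!2!1!] = √(16/5)
  +(−1)^2/∏(2,0,1,0,2,0)! = 1/4  (running 1/4)
⟨..|..⟩ = √(16/5)·(1/4) = +0.447214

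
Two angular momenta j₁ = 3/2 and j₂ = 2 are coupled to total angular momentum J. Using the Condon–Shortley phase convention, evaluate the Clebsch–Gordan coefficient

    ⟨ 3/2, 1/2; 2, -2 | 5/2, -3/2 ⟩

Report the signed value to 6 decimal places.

+√(16/35) ≈ +0.676123

triangle: 1!*2!*3!/7! = 12/5040
(j±m)!: 2!*1!*0!*4!*1!*4! = 1152
prefactor² = (2J+1)*Δ*N² = 576/35
  k=0: +1/(0!*1!*1!*0!*1!*3!) = 1/6
Σ = 1/6  ⇒  CG² = 576/35*1/6² = 16/35
CG = +√(16/35) = +0.676123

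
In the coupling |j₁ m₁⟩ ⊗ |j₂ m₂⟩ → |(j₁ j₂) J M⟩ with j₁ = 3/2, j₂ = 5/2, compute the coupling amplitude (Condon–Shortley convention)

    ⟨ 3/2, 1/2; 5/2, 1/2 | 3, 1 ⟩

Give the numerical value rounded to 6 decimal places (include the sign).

+√(1/60) ≈ +0.129099

j₁+j₂−J=1  J+j₁−j₂=2  J−j₁+j₂=4  j₁+j₂+J+1=8
(j₁±m₁, j₂±m₂, J±M) = (2,1,3,2,4,2)
P² = 48/5
sum k=0..1:
  [0] +1/6 = 1/6
  [1] −1/8 = -1/8
S = 1/24
C² = P²·S² = 1/60 ; C = +0.129099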